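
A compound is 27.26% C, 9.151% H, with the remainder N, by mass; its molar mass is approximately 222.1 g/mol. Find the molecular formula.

C5H20N10

Assume 100 g: 27.26 g C, 9.151 g H, 63.589 g N.
n(C) = 27.26/12.01 = 2.27, n(H) = 9.151/1.008 = 9.078, n(N) = 63.589/14.01 = 4.539
Smallest is C at 2.27 mol; normalising gives C 1.000, H 4.000, N 2.000
→ CH4N2
Empirical-formula mass = 44.06 g/mol
n = 222.1 / 44.06 = 5.04 ≈ 5
Molecular formula = (CH4N2)×5 = C5H20N10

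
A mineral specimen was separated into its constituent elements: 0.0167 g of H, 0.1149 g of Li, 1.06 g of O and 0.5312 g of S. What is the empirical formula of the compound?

HLiO4S

Moles — H: 0.0167 / 1.008 = 0.01657 mol; Li: 0.1149 / 6.94 = 0.01656 mol; O: 1.06 / 16.00 = 0.06625 mol; S: 0.5312 / 32.07 = 0.01656 mol
Ratios (÷ 0.01656): H 1.001, Li 1.000, O 4.002, S 1.000
→ HLiO4S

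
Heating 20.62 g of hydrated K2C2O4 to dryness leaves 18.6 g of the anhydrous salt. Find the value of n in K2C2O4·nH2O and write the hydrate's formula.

Mass of water lost = 20.62 − 18.6 = 2.02 g → 2.02 / 18.02 = 0.1121 mol H2O
Molar mass of K2C2O4 = 166.22 g/mol → mol K2C2O4 = 18.6 / 166.22 = 0.1119
n = 0.1121 / 0.1119 = 1.00 ≈ 1 → K2C2O4·H2O

K2C2O4·H2O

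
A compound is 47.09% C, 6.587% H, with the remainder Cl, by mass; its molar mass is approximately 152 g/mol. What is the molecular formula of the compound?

Assume 100 g: 47.09 g C, 6.587 g H, 46.323 g Cl.
C: 47.09 g ÷ 12.01 g/mol = 3.921 mol
H: 6.587 g ÷ 1.008 g/mol = 6.535 mol
Cl: 46.323 g ÷ 35.45 g/mol = 1.307 mol
Divide by the smallest (1.307 mol Cl): C 3.001, H 5.001, Cl 1.000
Ratio ≈ 3:5:1, so the empirical formula is C3H5Cl
Empirical-formula mass = 76.52 g/mol
n = 152 / 76.52 = 1.99 ≈ 2
Molecular formula = (C3H5Cl)×2 = C6H10Cl2

C6H10Cl2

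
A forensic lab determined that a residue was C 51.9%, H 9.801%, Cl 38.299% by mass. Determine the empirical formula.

Assume 100 g: 51.9 g C, 9.801 g H, 38.299 g Cl.
C: 51.9 g ÷ 12.01 g/mol = 4.321 mol
H: 9.801 g ÷ 1.008 g/mol = 9.723 mol
Cl: 38.299 g ÷ 35.45 g/mol = 1.08 mol
Divide by the smallest (1.08 mol Cl): C 4.000, H 9.000, Cl 1.000
≈ 4:9:1 → C4H9Cl

C4H9Cl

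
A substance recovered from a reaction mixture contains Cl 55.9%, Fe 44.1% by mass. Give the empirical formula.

Cl2Fe

Assume 100 g: 55.9 g Cl, 44.1 g Fe.
Cl: 55.9 g ÷ 35.45 g/mol = 1.577 mol
Fe: 44.1 g ÷ 55.85 g/mol = 0.7896 mol
Smallest is Fe at 0.7896 mol; normalising gives Cl 1.997, Fe 1.000
≈ 2:1 → Cl2Fe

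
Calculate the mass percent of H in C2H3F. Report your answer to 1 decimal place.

6.6%

Molar mass = 2(12.01) + 3(1.008) + 1(19.00) = 46.044 g/mol
Mass of H per mole = 3 × 1.008 = 3.024 g
% H = 3.024 / 46.044 × 100 = 6.6%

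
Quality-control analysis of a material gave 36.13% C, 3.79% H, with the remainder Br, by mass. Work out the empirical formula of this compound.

C4H5Br

Assume 100 g: 36.13 g C, 3.79 g H, 60.08 g Br.
Moles — C: 36.13 / 12.01 = 3.008 mol; H: 3.79 / 1.008 = 3.76 mol; Br: 60.08 / 79.90 = 0.7519 mol
Divide by the smallest (0.7519 mol Br): C 4.001, H 5.000, Br 1.000
→ C4H5Br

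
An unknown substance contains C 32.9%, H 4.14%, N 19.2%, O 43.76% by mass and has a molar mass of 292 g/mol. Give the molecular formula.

Assume 100 g: 32.9 g C, 4.14 g H, 19.2 g N, 43.76 g O.
n(C) = 32.9/12.01 = 2.739, n(H) = 4.14/1.008 = 4.107, n(N) = 19.2/14.01 = 1.37, n(O) = 43.76/16.00 = 2.735
Smallest is N at 1.37 mol; normalising gives C 1.999, H 2.997, N 1.000, O 1.996
≈ 2:3:1:2 → C2H3NO2
Empirical-formula mass = 73.05 g/mol
n = 292 / 73.05 = 4.00 ≈ 4
Molecular formula = (C2H3NO2)×4 = C8H12N4O8

C8H12N4O8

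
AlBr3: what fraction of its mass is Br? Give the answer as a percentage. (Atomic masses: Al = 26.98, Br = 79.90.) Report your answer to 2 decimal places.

Molar mass = 1(26.98) + 3(79.90) = 266.680 g/mol
Mass of Br per mole = 3 × 79.90 = 239.700 g
% Br = 239.700 / 266.680 × 100 = 89.88%

89.88%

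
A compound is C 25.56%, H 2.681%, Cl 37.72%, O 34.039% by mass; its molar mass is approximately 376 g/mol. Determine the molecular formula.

Assume 100 g: 25.56 g C, 2.681 g H, 37.72 g Cl, 34.039 g O.
n(C) = 25.56/12.01 = 2.128, n(H) = 2.681/1.008 = 2.66, n(Cl) = 37.72/35.45 = 1.064, n(O) = 34.039/16.00 = 2.127
Divide by the smallest (1.064 mol Cl): C 2.000, H 2.500, Cl 1.000, O 1.999
Multiply by 2: C 4.00, H 5.00, Cl 2.00, O 4.00 → C4H5Cl2O4
Empirical-formula mass = 187.98 g/mol
n = 376 / 187.98 = 2.00 ≈ 2
Molecular formula = (C4H5Cl2O4)×2 = C8H10Cl4O8

C8H10Cl4O8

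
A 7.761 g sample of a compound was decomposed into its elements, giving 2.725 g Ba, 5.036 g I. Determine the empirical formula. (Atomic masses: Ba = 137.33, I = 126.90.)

n(Ba) = 2.725/137.33 = 0.01984, n(I) = 5.036/126.90 = 0.03968
Ratios (÷ 0.01984): Ba 1.000, I 2.000
Ratio ≈ 1:2, so the empirical formula is BaI2

BaI2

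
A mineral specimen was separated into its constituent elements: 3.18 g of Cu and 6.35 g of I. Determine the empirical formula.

Moles — Cu: 3.18 / 63.55 = 0.05004 mol; I: 6.35 / 126.90 = 0.05004 mol
Smallest is Cu at 0.05004 mol; normalising gives Cu 1.000, I 1.000
≈ 1:1 → CuI

CuI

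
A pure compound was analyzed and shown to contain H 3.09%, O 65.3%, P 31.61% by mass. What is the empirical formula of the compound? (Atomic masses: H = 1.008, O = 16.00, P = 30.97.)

H3O4P

Assume 100 g: 3.09 g H, 65.3 g O, 31.61 g P.
H: 3.09 g ÷ 1.008 g/mol = 3.065 mol
O: 65.3 g ÷ 16.00 g/mol = 4.081 mol
P: 31.61 g ÷ 30.97 g/mol = 1.021 mol
Smallest is P at 1.021 mol; normalising gives H 3.003, O 3.999, P 1.000
Ratio ≈ 3:4:1, so the empirical formula is H3O4P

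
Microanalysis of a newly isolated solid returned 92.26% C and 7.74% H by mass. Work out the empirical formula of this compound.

Assume 100 g: 92.26 g C, 7.74 g H.
Moles — C: 92.26 / 12.01 = 7.682 mol; H: 7.74 / 1.008 = 7.679 mol
Smallest is H at 7.679 mol; normalising gives C 1.000, H 1.000
Ratio ≈ 1:1, so the empirical formula is CH

CH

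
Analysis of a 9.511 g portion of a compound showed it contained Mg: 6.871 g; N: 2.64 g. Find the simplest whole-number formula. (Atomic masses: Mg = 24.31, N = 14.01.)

Mg3N2

Mg: 6.871 g ÷ 24.31 g/mol = 0.2826 mol
N: 2.64 g ÷ 14.01 g/mol = 0.1884 mol
Smallest is N at 0.1884 mol; normalising gives Mg 1.500, N 1.000
×2: Mg 3.00, N 2.00 → Mg3N2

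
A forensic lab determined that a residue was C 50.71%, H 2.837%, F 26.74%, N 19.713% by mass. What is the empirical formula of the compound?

C3H2FN

Assume 100 g: 50.71 g C, 2.837 g H, 26.74 g F, 19.713 g N.
n(C) = 50.71/12.01 = 4.222, n(H) = 2.837/1.008 = 2.814, n(F) = 26.74/19.00 = 1.407, n(N) = 19.713/14.01 = 1.407
Ratios (÷ 1.407): C 3.001, H 2.000, F 1.000, N 1.000
≈ 3:2:1:1 → C3H2FN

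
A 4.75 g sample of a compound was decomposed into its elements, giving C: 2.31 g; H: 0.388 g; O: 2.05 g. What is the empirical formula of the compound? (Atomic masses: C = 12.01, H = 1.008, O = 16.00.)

C: 2.31 g ÷ 12.01 g/mol = 0.1923 mol
H: 0.388 g ÷ 1.008 g/mol = 0.3849 mol
O: 2.05 g ÷ 16.00 g/mol = 0.1281 mol
Divide by the smallest (0.1281 mol O): C 1.501, H 3.004, O 1.000
Multiply by 2: C 3.00, H 6.01, O 2.00 → C3H6O2

C3H6O2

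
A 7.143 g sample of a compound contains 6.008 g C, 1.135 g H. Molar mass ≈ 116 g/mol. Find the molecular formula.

C8H18

C: 6.008 g ÷ 12.01 g/mol = 0.5002 mol
H: 1.135 g ÷ 1.008 g/mol = 1.126 mol
Divide by the smallest (0.5002 mol C): C 1.000, H 2.251
×4: C 4.00, H 9.00 → C4H9
Empirical-formula mass = 57.11 g/mol
n = 116 / 57.11 = 2.03 ≈ 2
Molecular formula = (C4H9)×2 = C8H18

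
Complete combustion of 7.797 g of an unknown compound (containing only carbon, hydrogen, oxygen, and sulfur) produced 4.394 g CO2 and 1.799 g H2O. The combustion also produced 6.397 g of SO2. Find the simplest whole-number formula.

mol C = 4.394 / 44.01 = 0.09984; mass C = 0.09984 × 12.01 = 1.199 g
mol H = 2 × (1.799 / 18.02) = 0.1997; mass H = 0.1997 × 1.008 = 0.2013 g
mol S = 6.397 / 64.07 = 0.09984; mass S = 3.202 g
mass O = 7.797 − (4.602) = 3.195 g → mol O = 0.1997
Smallest is C at 0.09984 mol; normalising gives C 1.000, H 2.000, O 2.000, S 1.000
≈ 1:2:2:1 → CH2O2S

CH2O2S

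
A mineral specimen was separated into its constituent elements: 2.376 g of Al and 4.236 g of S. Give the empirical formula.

Al2S3

Moles — Al: 2.376 / 26.98 = 0.08807 mol; S: 4.236 / 32.07 = 0.1321 mol
Ratios (÷ 0.08807): Al 1.000, S 1.500
×2: Al 2.00, S 3.00 → Al2S3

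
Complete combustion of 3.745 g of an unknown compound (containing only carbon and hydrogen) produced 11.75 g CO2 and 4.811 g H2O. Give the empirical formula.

CH2

mol C = 11.75 / 44.01 = 0.2670; mass C = 0.2670 × 12.01 = 3.206 g
mol H = 2 × (4.811 / 18.02) = 0.5340; mass H = 0.5340 × 1.008 = 0.5382 g
Ratios (÷ 0.267): C 1.000, H 2.000
→ CH2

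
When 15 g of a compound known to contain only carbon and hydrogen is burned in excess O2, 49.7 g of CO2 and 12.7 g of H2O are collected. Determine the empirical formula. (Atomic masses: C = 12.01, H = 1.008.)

mol C = 49.7 / 44.01 = 1.129; mass C = 1.129 × 12.01 = 13.56 g
mol H = 2 × (12.7 / 18.02) = 1.410; mass H = 1.410 × 1.008 = 1.421 g
Smallest is C at 1.129 mol; normalising gives C 1.000, H 1.248
Multiply by 4: C 4.00, H 4.99 → C4H5

C4H5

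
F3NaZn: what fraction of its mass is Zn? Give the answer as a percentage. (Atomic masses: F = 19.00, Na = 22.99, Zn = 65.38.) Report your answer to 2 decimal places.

Molar mass = 3(19.00) + 1(22.99) + 1(65.38) = 145.370 g/mol
Mass of Zn per mole = 1 × 65.38 = 65.380 g
% Zn = 65.380 / 145.370 × 100 = 44.97%

44.97%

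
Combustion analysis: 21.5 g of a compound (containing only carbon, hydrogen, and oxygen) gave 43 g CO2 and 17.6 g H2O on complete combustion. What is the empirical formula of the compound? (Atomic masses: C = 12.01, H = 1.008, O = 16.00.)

C2H4O

mol C = 43 / 44.01 = 0.9771; mass C = 0.9771 × 12.01 = 11.73 g
mol H = 2 × (17.6 / 18.02) = 1.953; mass H = 1.953 × 1.008 = 1.969 g
mass O = 21.5 − (13.70) = 7.797 g → mol O = 0.4873
Smallest is O at 0.4873 mol; normalising gives C 2.005, H 4.009, O 1.000
Ratio ≈ 2:4:1, so the empirical formula is C2H4O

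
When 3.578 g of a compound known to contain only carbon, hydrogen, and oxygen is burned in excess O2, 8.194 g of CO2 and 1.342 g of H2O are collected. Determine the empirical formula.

C5H4O2

mol C = 8.194 / 44.01 = 0.1862; mass C = 0.1862 × 12.01 = 2.236 g
mol H = 2 × (1.342 / 18.02) = 0.1489; mass H = 0.1489 × 1.008 = 0.1501 g
mass O = 3.578 − (2.386) = 1.192 g → mol O = 0.07449
Divide by the smallest (0.07449 mol O): C 2.500, H 2.000, O 1.000
Multiply by 2: C 5.00, H 4.00, O 2.00 → C5H4O2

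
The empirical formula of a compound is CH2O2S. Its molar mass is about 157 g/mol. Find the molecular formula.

C2H4O4S2

Empirical-formula mass = 78.10 g/mol
n = 157 / 78.10 = 2.01 ≈ 2
Molecular formula = (CH2O2S)2 = C2H4O4S2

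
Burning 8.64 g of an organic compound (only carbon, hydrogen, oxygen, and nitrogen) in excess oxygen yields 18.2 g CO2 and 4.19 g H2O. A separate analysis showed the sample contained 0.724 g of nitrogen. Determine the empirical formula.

mol C = 18.2 / 44.01 = 0.4135; mass C = 0.4135 × 12.01 = 4.967 g
mol H = 2 × (4.19 / 18.02) = 0.4650; mass H = 0.4650 × 1.008 = 0.4688 g
mol N = 0.724 / 14.01 = 0.05168
mass O = 8.64 − (6.159) = 2.481 g → mol O = 0.1550
Smallest is N at 0.05168 mol; normalising gives C 8.002, H 8.999, N 1.000, O 3.000
≈ 8:9:1:3 → C8H9NO3

C8H9NO3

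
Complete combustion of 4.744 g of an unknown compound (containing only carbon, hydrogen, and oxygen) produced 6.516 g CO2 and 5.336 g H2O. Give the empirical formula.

CH4O

mol C = 6.516 / 44.01 = 0.1481; mass C = 0.1481 × 12.01 = 1.778 g
mol H = 2 × (5.336 / 18.02) = 0.5922; mass H = 0.5922 × 1.008 = 0.5970 g
mass O = 4.744 − (2.375) = 2.369 g → mol O = 0.1481
Divide by the smallest (0.1481 mol O): C 1.000, H 4.000, O 1.000
→ CH4O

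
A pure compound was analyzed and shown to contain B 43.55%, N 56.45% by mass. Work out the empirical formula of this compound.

Assume 100 g: 43.55 g B, 56.45 g N.
Moles — B: 43.55 / 10.81 = 4.029 mol; N: 56.45 / 14.01 = 4.029 mol
Ratios (÷ 4.029): B 1.000, N 1.000
≈ 1:1 → BN

BN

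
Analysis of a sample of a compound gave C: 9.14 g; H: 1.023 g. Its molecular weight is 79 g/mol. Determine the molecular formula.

C6H8

C: 9.14 g ÷ 12.01 g/mol = 0.761 mol
H: 1.023 g ÷ 1.008 g/mol = 1.015 mol
Ratios (÷ 0.761): C 1.000, H 1.334
Scaling by 3: C 3.00, H 4.00 → C3H4
Empirical-formula mass = 40.06 g/mol
n = 79 / 40.06 = 1.97 ≈ 2
Molecular formula = (C3H4)×2 = C6H8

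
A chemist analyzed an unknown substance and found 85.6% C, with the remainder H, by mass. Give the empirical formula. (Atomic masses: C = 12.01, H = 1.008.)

CH2

Assume 100 g: 85.6 g C, 14.4 g H.
Moles — C: 85.6 / 12.01 = 7.127 mol; H: 14.4 / 1.008 = 14.29 mol
Divide by the smallest (7.127 mol C): C 1.000, H 2.004
≈ 1:2 → CH2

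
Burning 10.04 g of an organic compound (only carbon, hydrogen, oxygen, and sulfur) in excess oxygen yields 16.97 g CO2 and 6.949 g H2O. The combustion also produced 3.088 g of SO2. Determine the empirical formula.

mol C = 16.97 / 44.01 = 0.3856; mass C = 0.3856 × 12.01 = 4.631 g
mol H = 2 × (6.949 / 18.02) = 0.7713; mass H = 0.7713 × 1.008 = 0.7774 g
mol S = 3.088 / 64.07 = 0.04820; mass S = 1.546 g
mass O = 10.04 − (6.954) = 3.086 g → mol O = 0.1929
Ratios (÷ 0.0482): C 8.000, H 16.002, O 4.002, S 1.000
≈ 8:16:4:1 → C8H16O4S

C8H16O4S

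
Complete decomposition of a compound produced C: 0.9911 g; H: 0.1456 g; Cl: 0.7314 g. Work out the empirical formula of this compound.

Moles — C: 0.9911 / 12.01 = 0.08252 mol; H: 0.1456 / 1.008 = 0.1444 mol; Cl: 0.7314 / 35.45 = 0.02063 mol
Smallest is Cl at 0.02063 mol; normalising gives C 4.000, H 7.001, Cl 1.000
Ratio ≈ 4:7:1, so the empirical formula is C4H7Cl

C4H7Cl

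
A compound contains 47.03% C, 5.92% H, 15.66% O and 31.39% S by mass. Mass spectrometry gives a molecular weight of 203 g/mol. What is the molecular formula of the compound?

C8H12O2S2

Assume 100 g: 47.03 g C, 5.92 g H, 15.66 g O, 31.39 g S.
n(C) = 47.03/12.01 = 3.916, n(H) = 5.92/1.008 = 5.873, n(O) = 15.66/16.00 = 0.9788, n(S) = 31.39/32.07 = 0.9788
Ratios (÷ 0.9788): C 4.001, H 6.001, O 1.000, S 1.000
Ratio ≈ 4:6:1:1, so the empirical formula is C4H6OS
Empirical-formula mass = 102.16 g/mol
n = 203 / 102.16 = 1.99 ≈ 2
Molecular formula = (C4H6OS)×2 = C8H12O2S2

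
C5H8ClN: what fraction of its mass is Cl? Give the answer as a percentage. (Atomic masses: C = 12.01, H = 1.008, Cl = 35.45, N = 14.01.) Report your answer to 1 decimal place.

30.2%

Molar mass = 5(12.01) + 8(1.008) + 1(35.45) + 1(14.01) = 117.574 g/mol
Mass of Cl per mole = 1 × 35.45 = 35.450 g
% Cl = 35.450 / 117.574 × 100 = 30.2%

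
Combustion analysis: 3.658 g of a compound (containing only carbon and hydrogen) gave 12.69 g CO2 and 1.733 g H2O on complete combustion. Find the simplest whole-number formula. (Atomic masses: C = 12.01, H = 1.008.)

C3H2

mol C = 12.69 / 44.01 = 0.2883; mass C = 0.2883 × 12.01 = 3.463 g
mol H = 2 × (1.733 / 18.02) = 0.1923; mass H = 0.1923 × 1.008 = 0.1939 g
Smallest is H at 0.1923 mol; normalising gives C 1.499, H 1.000
×2: C 3.00, H 2.00 → C3H2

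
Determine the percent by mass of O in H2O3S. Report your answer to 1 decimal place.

58.5%

Molar mass = 2(1.008) + 3(16.00) + 1(32.07) = 82.086 g/mol
Mass of O per mole = 3 × 16.00 = 48.000 g
% O = 48.000 / 82.086 × 100 = 58.5%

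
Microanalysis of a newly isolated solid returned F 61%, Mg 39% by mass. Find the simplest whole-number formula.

F2Mg

Assume 100 g: 61 g F, 39 g Mg.
F: 61 g ÷ 19.00 g/mol = 3.211 mol
Mg: 39 g ÷ 24.31 g/mol = 1.604 mol
Ratios (÷ 1.604): F 2.001, Mg 1.000
Ratio ≈ 2:1, so the empirical formula is F2Mg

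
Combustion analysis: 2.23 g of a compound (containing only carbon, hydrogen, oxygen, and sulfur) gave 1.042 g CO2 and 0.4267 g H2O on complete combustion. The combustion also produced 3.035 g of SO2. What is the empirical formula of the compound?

CH2OS2

mol C = 1.042 / 44.01 = 0.02368; mass C = 0.02368 × 12.01 = 0.2844 g
mol H = 2 × (0.4267 / 18.02) = 0.04736; mass H = 0.04736 × 1.008 = 0.04774 g
mol S = 3.035 / 64.07 = 0.04737; mass S = 1.519 g
mass O = 2.23 − (1.851) = 0.3788 g → mol O = 0.02367
Divide by the smallest (0.02367 mol O): C 1.000, H 2.001, O 1.000, S 2.001
Ratio ≈ 1:2:1:2, so the empirical formula is CH2OS2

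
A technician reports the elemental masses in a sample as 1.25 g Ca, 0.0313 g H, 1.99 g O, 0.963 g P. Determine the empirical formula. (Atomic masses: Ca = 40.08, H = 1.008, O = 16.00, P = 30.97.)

Ca: 1.25 g ÷ 40.08 g/mol = 0.03119 mol
H: 0.0313 g ÷ 1.008 g/mol = 0.03105 mol
O: 1.99 g ÷ 16.00 g/mol = 0.1244 mol
P: 0.963 g ÷ 30.97 g/mol = 0.03109 mol
Divide by the smallest (0.03105 mol H): Ca 1.004, H 1.000, O 4.005, P 1.001
→ CaHO4P

CaHO4P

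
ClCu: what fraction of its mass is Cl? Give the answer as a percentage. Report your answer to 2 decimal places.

35.81%

Molar mass = 1(35.45) + 1(63.55) = 99.000 g/mol
Mass of Cl per mole = 1 × 35.45 = 35.450 g
% Cl = 35.450 / 99.000 × 100 = 35.81%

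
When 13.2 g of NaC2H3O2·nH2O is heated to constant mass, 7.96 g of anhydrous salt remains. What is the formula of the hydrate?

Mass of water lost = 13.2 − 7.96 = 5.24 g → 5.24 / 18.02 = 0.2908 mol H2O
Molar mass of NaC2H3O2 = 82.03 g/mol → mol NaC2H3O2 = 7.96 / 82.03 = 0.09703
n = 0.2908 / 0.09703 = 3.00 ≈ 3 → NaC2H3O2·3H2O

NaC2H3O2·3H2O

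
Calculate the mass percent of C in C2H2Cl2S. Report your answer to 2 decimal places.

Molar mass = 2(12.01) + 2(1.008) + 2(35.45) + 1(32.07) = 129.006 g/mol
Mass of C per mole = 2 × 12.01 = 24.020 g
% C = 24.020 / 129.006 × 100 = 18.62%

18.62%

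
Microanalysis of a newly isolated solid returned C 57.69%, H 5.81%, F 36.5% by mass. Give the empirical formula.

C5H6F2

Assume 100 g: 57.69 g C, 5.81 g H, 36.5 g F.
Moles — C: 57.69 / 12.01 = 4.803 mol; H: 5.81 / 1.008 = 5.764 mol; F: 36.5 / 19.00 = 1.921 mol
Smallest is F at 1.921 mol; normalising gives C 2.500, H 3.000, F 1.000
×2: C 5.00, H 6.00, F 2.00 → C5H6F2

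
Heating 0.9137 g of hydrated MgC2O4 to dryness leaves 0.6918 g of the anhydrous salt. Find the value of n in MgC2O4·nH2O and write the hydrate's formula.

MgC2O4·2H2O

Mass of water lost = 0.9137 − 0.6918 = 0.2219 g → 0.2219 / 18.02 = 0.01231 mol H2O
Molar mass of MgC2O4 = 112.33 g/mol → mol MgC2O4 = 0.6918 / 112.33 = 0.006159
n = 0.01231 / 0.006159 = 2.00 ≈ 2 → MgC2O4·2H2O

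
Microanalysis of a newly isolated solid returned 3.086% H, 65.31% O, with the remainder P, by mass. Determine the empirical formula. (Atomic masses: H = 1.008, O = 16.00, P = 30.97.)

H3O4P

Assume 100 g: 3.086 g H, 65.31 g O, 31.604 g P.
H: 3.086 g ÷ 1.008 g/mol = 3.062 mol
O: 65.31 g ÷ 16.00 g/mol = 4.082 mol
P: 31.604 g ÷ 30.97 g/mol = 1.02 mol
Divide by the smallest (1.02 mol P): H 3.000, O 4.000, P 1.000
≈ 3:4:1 → H3O4P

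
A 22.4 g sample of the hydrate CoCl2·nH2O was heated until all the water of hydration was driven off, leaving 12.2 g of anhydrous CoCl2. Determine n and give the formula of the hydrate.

Mass of water lost = 22.4 − 12.2 = 10.2 g → 10.2 / 18.02 = 0.566 mol H2O
Molar mass of CoCl2 = 129.83 g/mol → mol CoCl2 = 12.2 / 129.83 = 0.09397
n = 0.566 / 0.09397 = 6.02 ≈ 6 → CoCl2·6H2O

CoCl2·6H2O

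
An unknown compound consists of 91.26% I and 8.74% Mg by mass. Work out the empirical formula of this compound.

Assume 100 g: 91.26 g I, 8.74 g Mg.
I: 91.26 g ÷ 126.90 g/mol = 0.7191 mol
Mg: 8.74 g ÷ 24.31 g/mol = 0.3595 mol
Ratios (÷ 0.3595): I 2.000, Mg 1.000
→ I2Mg

I2Mg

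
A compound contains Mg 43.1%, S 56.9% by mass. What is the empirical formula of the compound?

MgS

Assume 100 g: 43.1 g Mg, 56.9 g S.
Mg: 43.1 g ÷ 24.31 g/mol = 1.773 mol
S: 56.9 g ÷ 32.07 g/mol = 1.774 mol
Divide by the smallest (1.773 mol Mg): Mg 1.000, S 1.001
Ratio ≈ 1:1, so the empirical formula is MgS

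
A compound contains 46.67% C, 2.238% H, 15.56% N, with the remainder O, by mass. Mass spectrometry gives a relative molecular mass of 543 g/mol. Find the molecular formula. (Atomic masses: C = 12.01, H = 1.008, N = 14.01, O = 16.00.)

C21H12N6O12

Assume 100 g: 46.67 g C, 2.238 g H, 15.56 g N, 35.532 g O.
C: 46.67 g ÷ 12.01 g/mol = 3.886 mol
H: 2.238 g ÷ 1.008 g/mol = 2.22 mol
N: 15.56 g ÷ 14.01 g/mol = 1.111 mol
O: 35.532 g ÷ 16.00 g/mol = 2.221 mol
Smallest is N at 1.111 mol; normalising gives C 3.499, H 1.999, N 1.000, O 2.000
×2: C 7.00, H 4.00, N 2.00, O 4.00 → C7H4N2O4
Empirical-formula mass = 180.12 g/mol
n = 543 / 180.12 = 3.01 ≈ 3
Molecular formula = (C7H4N2O4)×3 = C21H12N6O12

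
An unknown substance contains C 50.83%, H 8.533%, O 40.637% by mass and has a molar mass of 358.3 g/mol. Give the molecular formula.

Assume 100 g: 50.83 g C, 8.533 g H, 40.637 g O.
Moles — C: 50.83 / 12.01 = 4.232 mol; H: 8.533 / 1.008 = 8.465 mol; O: 40.637 / 16.00 = 2.54 mol
Divide by the smallest (2.54 mol O): C 1.666, H 3.333, O 1.000
Scaling by 3: C 5.00, H 10.00, O 3.00 → C5H10O3
Empirical-formula mass = 118.13 g/mol
n = 358.3 / 118.13 = 3.03 ≈ 3
Molecular formula = (C5H10O3)×3 = C15H30O9

C15H30O9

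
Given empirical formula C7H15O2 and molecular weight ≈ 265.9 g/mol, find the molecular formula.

Empirical-formula mass = 131.19 g/mol
n = 265.9 / 131.19 = 2.03 ≈ 2
Molecular formula = (C7H15O2)2 = C14H30O4

C14H30O4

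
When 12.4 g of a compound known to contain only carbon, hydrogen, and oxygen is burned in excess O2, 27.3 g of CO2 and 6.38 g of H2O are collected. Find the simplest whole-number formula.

C7H8O3

mol C = 27.3 / 44.01 = 0.6203; mass C = 0.6203 × 12.01 = 7.450 g
mol H = 2 × (6.38 / 18.02) = 0.7081; mass H = 0.7081 × 1.008 = 0.7138 g
mass O = 12.4 − (8.164) = 4.236 g → mol O = 0.2648
Divide by the smallest (0.2648 mol O): C 2.343, H 2.674, O 1.000
×3: C 7.03, H 8.02, O 3.00 → C7H8O3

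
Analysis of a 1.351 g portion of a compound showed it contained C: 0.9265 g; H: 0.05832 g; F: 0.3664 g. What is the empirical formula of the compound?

C4H3F

n(C) = 0.9265/12.01 = 0.07714, n(H) = 0.05832/1.008 = 0.05786, n(F) = 0.3664/19.00 = 0.01928
Divide by the smallest (0.01928 mol F): C 4.000, H 3.000, F 1.000
≈ 4:3:1 → C4H3F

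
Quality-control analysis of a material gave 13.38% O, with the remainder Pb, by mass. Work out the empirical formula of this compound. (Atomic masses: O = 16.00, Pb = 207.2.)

O2Pb

Assume 100 g: 13.38 g O, 86.62 g Pb.
n(O) = 13.38/16.00 = 0.8363, n(Pb) = 86.62/207.2 = 0.4181
Smallest is Pb at 0.4181 mol; normalising gives O 2.000, Pb 1.000
Ratio ≈ 2:1, so the empirical formula is O2Pb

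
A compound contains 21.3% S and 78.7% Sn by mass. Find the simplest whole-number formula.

Assume 100 g: 21.3 g S, 78.7 g Sn.
n(S) = 21.3/32.07 = 0.6642, n(Sn) = 78.7/118.71 = 0.663
Ratios (÷ 0.663): S 1.002, Sn 1.000
≈ 1:1 → SSn

SSn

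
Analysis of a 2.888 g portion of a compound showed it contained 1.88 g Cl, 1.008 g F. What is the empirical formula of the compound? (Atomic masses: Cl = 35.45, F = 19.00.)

Cl: 1.88 g ÷ 35.45 g/mol = 0.05303 mol
F: 1.008 g ÷ 19.00 g/mol = 0.05305 mol
Divide by the smallest (0.05303 mol Cl): Cl 1.000, F 1.000
≈ 1:1 → ClF

ClF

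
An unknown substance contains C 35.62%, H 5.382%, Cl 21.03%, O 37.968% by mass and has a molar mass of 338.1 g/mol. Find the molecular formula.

Assume 100 g: 35.62 g C, 5.382 g H, 21.03 g Cl, 37.968 g O.
C: 35.62 g ÷ 12.01 g/mol = 2.966 mol
H: 5.382 g ÷ 1.008 g/mol = 5.339 mol
Cl: 21.03 g ÷ 35.45 g/mol = 0.5932 mol
O: 37.968 g ÷ 16.00 g/mol = 2.373 mol
Ratios (÷ 0.5932): C 5.000, H 9.000, Cl 1.000, O 4.000
Ratio ≈ 5:9:1:4, so the empirical formula is C5H9ClO4
Empirical-formula mass = 168.57 g/mol
n = 338.1 / 168.57 = 2.01 ≈ 2
Molecular formula = (C5H9ClO4)×2 = C10H18Cl2O8

C10H18Cl2O8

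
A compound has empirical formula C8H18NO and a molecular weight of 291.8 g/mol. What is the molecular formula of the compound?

Empirical-formula mass = 144.23 g/mol
n = 291.8 / 144.23 = 2.02 ≈ 2
Molecular formula = (C8H18NO)2 = C16H36N2O2

C16H36N2O2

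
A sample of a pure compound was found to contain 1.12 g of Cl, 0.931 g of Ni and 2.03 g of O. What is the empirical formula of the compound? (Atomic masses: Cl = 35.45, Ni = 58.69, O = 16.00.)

Cl: 1.12 g ÷ 35.45 g/mol = 0.03159 mol
Ni: 0.931 g ÷ 58.69 g/mol = 0.01586 mol
O: 2.03 g ÷ 16.00 g/mol = 0.1269 mol
Divide by the smallest (0.01586 mol Ni): Cl 1.992, Ni 1.000, O 7.998
Ratio ≈ 2:1:8, so the empirical formula is Cl2NiO8

Cl2NiO8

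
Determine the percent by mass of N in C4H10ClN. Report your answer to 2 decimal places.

Molar mass = 4(12.01) + 10(1.008) + 1(35.45) + 1(14.01) = 107.580 g/mol
Mass of N per mole = 1 × 14.01 = 14.010 g
% N = 14.010 / 107.580 × 100 = 13.02%

13.02%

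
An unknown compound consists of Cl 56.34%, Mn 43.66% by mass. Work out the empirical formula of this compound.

Assume 100 g: 56.34 g Cl, 43.66 g Mn.
n(Cl) = 56.34/35.45 = 1.589, n(Mn) = 43.66/54.94 = 0.7947
Divide by the smallest (0.7947 mol Mn): Cl 2.000, Mn 1.000
→ Cl2Mn

Cl2Mn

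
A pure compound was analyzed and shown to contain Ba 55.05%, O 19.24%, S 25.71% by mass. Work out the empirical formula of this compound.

BaO3S2

Assume 100 g: 55.05 g Ba, 19.24 g O, 25.71 g S.
Ba: 55.05 g ÷ 137.33 g/mol = 0.4009 mol
O: 19.24 g ÷ 16.00 g/mol = 1.202 mol
S: 25.71 g ÷ 32.07 g/mol = 0.8017 mol
Smallest is Ba at 0.4009 mol; normalising gives Ba 1.000, O 3.000, S 2.000
Ratio ≈ 1:3:2, so the empirical formula is BaO3S2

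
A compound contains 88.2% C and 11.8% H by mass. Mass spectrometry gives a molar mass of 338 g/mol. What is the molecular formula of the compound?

Assume 100 g: 88.2 g C, 11.8 g H.
C: 88.2 g ÷ 12.01 g/mol = 7.344 mol
H: 11.8 g ÷ 1.008 g/mol = 11.71 mol
Ratios (÷ 7.344): C 1.000, H 1.594
Scaling by 5: C 5.00, H 7.97 → C5H8
Empirical-formula mass = 68.11 g/mol
n = 338 / 68.11 = 4.96 ≈ 5
Molecular formula = (C5H8)×5 = C25H40

C25H40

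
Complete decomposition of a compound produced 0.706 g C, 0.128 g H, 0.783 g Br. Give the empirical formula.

n(C) = 0.706/12.01 = 0.05878, n(H) = 0.128/1.008 = 0.127, n(Br) = 0.783/79.90 = 0.0098
Smallest is Br at 0.0098 mol; normalising gives C 5.999, H 12.958, Br 1.000
Ratio ≈ 6:13:1, so the empirical formula is C6H13Br

C6H13Br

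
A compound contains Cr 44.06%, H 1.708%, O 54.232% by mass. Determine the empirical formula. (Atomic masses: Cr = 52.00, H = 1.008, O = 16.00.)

Assume 100 g: 44.06 g Cr, 1.708 g H, 54.232 g O.
Moles — Cr: 44.06 / 52.00 = 0.8473 mol; H: 1.708 / 1.008 = 1.694 mol; O: 54.232 / 16.00 = 3.389 mol
Ratios (÷ 0.8473): Cr 1.000, H 2.000, O 4.000
Ratio ≈ 1:2:4, so the empirical formula is CrH2O4

CrH2O4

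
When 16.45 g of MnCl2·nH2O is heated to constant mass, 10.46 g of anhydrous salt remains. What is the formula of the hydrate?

MnCl2·4H2O

Mass of water lost = 16.45 − 10.46 = 5.99 g → 5.99 / 18.02 = 0.3324 mol H2O
Molar mass of MnCl2 = 125.84 g/mol → mol MnCl2 = 10.46 / 125.84 = 0.08312
n = 0.3324 / 0.08312 = 4.00 ≈ 4 → MnCl2·4H2O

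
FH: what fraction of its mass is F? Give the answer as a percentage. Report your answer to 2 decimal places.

94.96%

Molar mass = 1(19.00) + 1(1.008) = 20.008 g/mol
Mass of F per mole = 1 × 19.00 = 19.000 g
% F = 19.000 / 20.008 × 100 = 94.96%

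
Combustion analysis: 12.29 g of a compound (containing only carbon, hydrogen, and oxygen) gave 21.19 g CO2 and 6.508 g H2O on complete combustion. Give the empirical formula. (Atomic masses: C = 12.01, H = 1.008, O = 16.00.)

mol C = 21.19 / 44.01 = 0.4815; mass C = 0.4815 × 12.01 = 5.783 g
mol H = 2 × (6.508 / 18.02) = 0.7223; mass H = 0.7223 × 1.008 = 0.7281 g
mass O = 12.29 − (6.511) = 5.779 g → mol O = 0.3612
Divide by the smallest (0.3612 mol O): C 1.333, H 2.000, O 1.000
Multiply by 3: C 4.00, H 6.00, O 3.00 → C4H6O3

C4H6O3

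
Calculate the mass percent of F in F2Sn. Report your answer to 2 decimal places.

Molar mass = 2(19.00) + 1(118.71) = 156.710 g/mol
Mass of F per mole = 2 × 19.00 = 38.000 g
% F = 38.000 / 156.710 × 100 = 24.25%

24.25%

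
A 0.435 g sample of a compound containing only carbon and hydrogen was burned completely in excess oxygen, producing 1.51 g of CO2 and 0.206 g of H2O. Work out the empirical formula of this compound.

C3H2

mol C = 1.51 / 44.01 = 0.03431; mass C = 0.03431 × 12.01 = 0.4121 g
mol H = 2 × (0.206 / 18.02) = 0.02286; mass H = 0.02286 × 1.008 = 0.02305 g
Ratios (÷ 0.02286): C 1.501, H 1.000
Multiply by 2: C 3.00, H 2.00 → C3H2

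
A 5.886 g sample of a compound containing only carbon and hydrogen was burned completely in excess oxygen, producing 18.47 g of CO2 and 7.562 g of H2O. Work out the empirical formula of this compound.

mol C = 18.47 / 44.01 = 0.4197; mass C = 0.4197 × 12.01 = 5.040 g
mol H = 2 × (7.562 / 18.02) = 0.8393; mass H = 0.8393 × 1.008 = 0.8460 g
Divide by the smallest (0.4197 mol C): C 1.000, H 2.000
→ CH2

CH2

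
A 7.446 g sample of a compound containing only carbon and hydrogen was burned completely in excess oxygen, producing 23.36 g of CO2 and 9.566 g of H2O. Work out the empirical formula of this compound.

mol C = 23.36 / 44.01 = 0.5308; mass C = 0.5308 × 12.01 = 6.375 g
mol H = 2 × (9.566 / 18.02) = 1.062; mass H = 1.062 × 1.008 = 1.070 g
Ratios (÷ 0.5308): C 1.000, H 2.000
→ CH2

CH2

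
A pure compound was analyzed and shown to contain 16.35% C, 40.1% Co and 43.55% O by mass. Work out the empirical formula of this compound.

C2CoO4

Assume 100 g: 16.35 g C, 40.1 g Co, 43.55 g O.
C: 16.35 g ÷ 12.01 g/mol = 1.361 mol
Co: 40.1 g ÷ 58.93 g/mol = 0.6805 mol
O: 43.55 g ÷ 16.00 g/mol = 2.722 mol
Divide by the smallest (0.6805 mol Co): C 2.001, Co 1.000, O 4.000
≈ 2:1:4 → C2CoO4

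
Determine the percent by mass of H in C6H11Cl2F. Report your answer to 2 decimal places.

Molar mass = 6(12.01) + 11(1.008) + 2(35.45) + 1(19.00) = 173.048 g/mol
Mass of H per mole = 11 × 1.008 = 11.088 g
% H = 11.088 / 173.048 × 100 = 6.41%

6.41%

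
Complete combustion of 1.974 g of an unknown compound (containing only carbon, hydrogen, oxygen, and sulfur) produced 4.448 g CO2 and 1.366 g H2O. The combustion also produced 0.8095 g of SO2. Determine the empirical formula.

C8H12OS

mol C = 4.448 / 44.01 = 0.1011; mass C = 0.1011 × 12.01 = 1.214 g
mol H = 2 × (1.366 / 18.02) = 0.1516; mass H = 0.1516 × 1.008 = 0.1528 g
mol S = 0.8095 / 64.07 = 0.01263; mass S = 0.4052 g
mass O = 1.974 − (1.772) = 0.2022 g → mol O = 0.01263
Ratios (÷ 0.01263): C 7.999, H 12.000, O 1.000, S 1.000
→ C8H12OS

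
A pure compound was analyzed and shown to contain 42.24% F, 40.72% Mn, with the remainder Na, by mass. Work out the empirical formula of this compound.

Assume 100 g: 42.24 g F, 40.72 g Mn, 17.04 g Na.
n(F) = 42.24/19.00 = 2.223, n(Mn) = 40.72/54.94 = 0.7412, n(Na) = 17.04/22.99 = 0.7412
Smallest is Mn at 0.7412 mol; normalising gives F 3.000, Mn 1.000, Na 1.000
Ratio ≈ 3:1:1, so the empirical formula is F3MnNa

F3MnNa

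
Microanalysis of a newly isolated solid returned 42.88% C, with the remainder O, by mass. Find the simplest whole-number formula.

Assume 100 g: 42.88 g C, 57.12 g O.
n(C) = 42.88/12.01 = 3.57, n(O) = 57.12/16.00 = 3.57
Divide by the smallest (3.57 mol O): C 1.000, O 1.000
Ratio ≈ 1:1, so the empirical formula is CO

CO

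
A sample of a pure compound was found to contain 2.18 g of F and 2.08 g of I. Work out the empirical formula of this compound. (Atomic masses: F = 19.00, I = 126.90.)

F7I

Moles — F: 2.18 / 19.00 = 0.1147 mol; I: 2.08 / 126.90 = 0.01639 mol
Divide by the smallest (0.01639 mol I): F 7.000, I 1.000
≈ 7:1 → F7I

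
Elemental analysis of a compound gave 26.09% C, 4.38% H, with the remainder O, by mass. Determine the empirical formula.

Assume 100 g: 26.09 g C, 4.38 g H, 69.53 g O.
Moles — C: 26.09 / 12.01 = 2.172 mol; H: 4.38 / 1.008 = 4.345 mol; O: 69.53 / 16.00 = 4.346 mol
Smallest is C at 2.172 mol; normalising gives C 1.000, H 2.000, O 2.000
≈ 1:2:2 → CH2O2

CH2O2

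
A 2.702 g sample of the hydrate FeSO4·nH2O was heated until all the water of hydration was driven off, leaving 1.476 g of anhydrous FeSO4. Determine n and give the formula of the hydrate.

FeSO4·7H2O

Mass of water lost = 2.702 − 1.476 = 1.226 g → 1.226 / 18.02 = 0.06804 mol H2O
Molar mass of FeSO4 = 151.92 g/mol → mol FeSO4 = 1.476 / 151.92 = 0.009716
n = 0.06804 / 0.009716 = 7.00 ≈ 7 → FeSO4·7H2O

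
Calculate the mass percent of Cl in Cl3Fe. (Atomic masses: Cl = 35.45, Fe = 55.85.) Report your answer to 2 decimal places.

Molar mass = 3(35.45) + 1(55.85) = 162.200 g/mol
Mass of Cl per mole = 3 × 35.45 = 106.350 g
% Cl = 106.350 / 162.200 × 100 = 65.57%

65.57%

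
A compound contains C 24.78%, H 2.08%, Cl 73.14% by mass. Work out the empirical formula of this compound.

Assume 100 g: 24.78 g C, 2.08 g H, 73.14 g Cl.
n(C) = 24.78/12.01 = 2.063, n(H) = 2.08/1.008 = 2.063, n(Cl) = 73.14/35.45 = 2.063
Divide by the smallest (2.063 mol Cl): C 1.000, H 1.000, Cl 1.000
→ CHCl

CHCl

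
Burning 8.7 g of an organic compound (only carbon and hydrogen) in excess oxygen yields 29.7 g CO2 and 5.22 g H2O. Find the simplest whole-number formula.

C7H6

mol C = 29.7 / 44.01 = 0.6748; mass C = 0.6748 × 12.01 = 8.105 g
mol H = 2 × (5.22 / 18.02) = 0.5794; mass H = 0.5794 × 1.008 = 0.5840 g
Ratios (÷ 0.5794): C 1.165, H 1.000
Scaling by 6: C 6.99, H 6.00 → C7H6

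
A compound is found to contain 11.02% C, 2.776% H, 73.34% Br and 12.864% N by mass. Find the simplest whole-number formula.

Assume 100 g: 11.02 g C, 2.776 g H, 73.34 g Br, 12.864 g N.
n(C) = 11.02/12.01 = 0.9176, n(H) = 2.776/1.008 = 2.754, n(Br) = 73.34/79.90 = 0.9179, n(N) = 12.864/14.01 = 0.9182
Smallest is C at 0.9176 mol; normalising gives C 1.000, H 3.001, Br 1.000, N 1.001
≈ 1:3:1:1 → CH3BrN

CH3BrN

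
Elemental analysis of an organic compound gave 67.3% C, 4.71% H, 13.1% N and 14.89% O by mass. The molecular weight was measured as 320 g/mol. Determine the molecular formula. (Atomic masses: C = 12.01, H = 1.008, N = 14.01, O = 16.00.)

Assume 100 g: 67.3 g C, 4.71 g H, 13.1 g N, 14.89 g O.
C: 67.3 g ÷ 12.01 g/mol = 5.604 mol
H: 4.71 g ÷ 1.008 g/mol = 4.673 mol
N: 13.1 g ÷ 14.01 g/mol = 0.935 mol
O: 14.89 g ÷ 16.00 g/mol = 0.9306 mol
Divide by the smallest (0.9306 mol O): C 6.021, H 5.021, N 1.005, O 1.000
Ratio ≈ 6:5:1:1, so the empirical formula is C6H5NO
Empirical-formula mass = 107.11 g/mol
n = 320 / 107.11 = 2.99 ≈ 3
Molecular formula = (C6H5NO)×3 = C18H15N3O3

C18H15N3O3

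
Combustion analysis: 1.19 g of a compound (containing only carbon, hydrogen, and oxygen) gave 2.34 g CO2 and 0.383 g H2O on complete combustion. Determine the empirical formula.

mol C = 2.34 / 44.01 = 0.05317; mass C = 0.05317 × 12.01 = 0.6386 g
mol H = 2 × (0.383 / 18.02) = 0.04251; mass H = 0.04251 × 1.008 = 0.04285 g
mass O = 1.19 − (0.6814) = 0.5086 g → mol O = 0.03179
Smallest is O at 0.03179 mol; normalising gives C 1.673, H 1.337, O 1.000
×3: C 5.02, H 4.01, O 3.00 → C5H4O3

C5H4O3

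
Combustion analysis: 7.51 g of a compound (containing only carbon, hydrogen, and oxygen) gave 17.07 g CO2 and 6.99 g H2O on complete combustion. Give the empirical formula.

mol C = 17.07 / 44.01 = 0.3879; mass C = 0.3879 × 12.01 = 4.658 g
mol H = 2 × (6.99 / 18.02) = 0.7758; mass H = 0.7758 × 1.008 = 0.7820 g
mass O = 7.51 − (5.440) = 2.070 g → mol O = 0.1294
Divide by the smallest (0.1294 mol O): C 2.998, H 5.997, O 1.000
→ C3H6O

C3H6O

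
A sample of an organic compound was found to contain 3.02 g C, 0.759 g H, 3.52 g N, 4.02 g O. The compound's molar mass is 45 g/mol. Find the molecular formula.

Moles — C: 3.02 / 12.01 = 0.2515 mol; H: 0.759 / 1.008 = 0.753 mol; N: 3.52 / 14.01 = 0.2512 mol; O: 4.02 / 16.00 = 0.2512 mol
Ratios (÷ 0.2512): C 1.001, H 2.997, N 1.000, O 1.000
→ CH3NO
Empirical-formula mass = 45.04 g/mol
n = 45 / 45.04 = 1.00 ≈ 1
Molecular formula = empirical formula = CH3NO

CH3NO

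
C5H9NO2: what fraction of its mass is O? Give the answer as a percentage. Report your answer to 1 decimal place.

27.8%

Molar mass = 5(12.01) + 9(1.008) + 1(14.01) + 2(16.00) = 115.132 g/mol
Mass of O per mole = 2 × 16.00 = 32.000 g
% O = 32.000 / 115.132 × 100 = 27.8%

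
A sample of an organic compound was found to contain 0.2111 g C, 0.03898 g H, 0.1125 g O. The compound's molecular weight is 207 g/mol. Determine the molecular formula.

C10H22O4

Moles — C: 0.2111 / 12.01 = 0.01758 mol; H: 0.03898 / 1.008 = 0.03867 mol; O: 0.1125 / 16.00 = 0.007031 mol
Smallest is O at 0.007031 mol; normalising gives C 2.500, H 5.500, O 1.000
Scaling by 2: C 5.00, H 11.00, O 2.00 → C5H11O2
Empirical-formula mass = 103.14 g/mol
n = 207 / 103.14 = 2.01 ≈ 2
Molecular formula = (C5H11O2)×2 = C10H22O4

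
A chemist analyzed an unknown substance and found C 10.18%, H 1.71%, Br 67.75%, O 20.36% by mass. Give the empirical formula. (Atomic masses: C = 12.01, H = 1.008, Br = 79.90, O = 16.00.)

C2H4Br2O3

Assume 100 g: 10.18 g C, 1.71 g H, 67.75 g Br, 20.36 g O.
Moles — C: 10.18 / 12.01 = 0.8476 mol; H: 1.71 / 1.008 = 1.696 mol; Br: 67.75 / 79.90 = 0.8479 mol; O: 20.36 / 16.00 = 1.272 mol
Smallest is C at 0.8476 mol; normalising gives C 1.000, H 2.001, Br 1.000, O 1.501
Multiply by 2: C 2.00, H 4.00, Br 2.00, O 3.00 → C2H4Br2O3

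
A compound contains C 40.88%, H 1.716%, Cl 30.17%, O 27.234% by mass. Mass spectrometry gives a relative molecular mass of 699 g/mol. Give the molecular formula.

C24H12Cl6O12

Assume 100 g: 40.88 g C, 1.716 g H, 30.17 g Cl, 27.234 g O.
Moles — C: 40.88 / 12.01 = 3.404 mol; H: 1.716 / 1.008 = 1.702 mol; Cl: 30.17 / 35.45 = 0.8511 mol; O: 27.234 / 16.00 = 1.702 mol
Divide by the smallest (0.8511 mol Cl): C 4.000, H 2.000, Cl 1.000, O 2.000
≈ 4:2:1:2 → C4H2ClO2
Empirical-formula mass = 117.51 g/mol
n = 699 / 117.51 = 5.95 ≈ 6
Molecular formula = (C4H2ClO2)×6 = C24H12Cl6O12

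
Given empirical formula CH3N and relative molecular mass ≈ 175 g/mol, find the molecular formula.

Empirical-formula mass = 29.04 g/mol
n = 175 / 29.04 = 6.03 ≈ 6
Molecular formula = (CH3N)6 = C6H18N6

C6H18N6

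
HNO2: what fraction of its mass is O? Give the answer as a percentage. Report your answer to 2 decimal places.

68.06%

Molar mass = 1(1.008) + 1(14.01) + 2(16.00) = 47.018 g/mol
Mass of O per mole = 2 × 16.00 = 32.000 g
% O = 32.000 / 47.018 × 100 = 68.06%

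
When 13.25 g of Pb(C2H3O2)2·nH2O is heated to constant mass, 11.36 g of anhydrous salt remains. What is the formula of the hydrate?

Pb(C2H3O2)2·3H2O

Mass of water lost = 13.25 − 11.36 = 1.89 g → 1.89 / 18.02 = 0.1049 mol H2O
Molar mass of Pb(C2H3O2)2 = 325.29 g/mol → mol Pb(C2H3O2)2 = 11.36 / 325.29 = 0.03492
n = 0.1049 / 0.03492 = 3.00 ≈ 3 → Pb(C2H3O2)2·3H2O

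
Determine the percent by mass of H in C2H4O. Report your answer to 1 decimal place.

9.2%

Molar mass = 2(12.01) + 4(1.008) + 1(16.00) = 44.052 g/mol
Mass of H per mole = 4 × 1.008 = 4.032 g
% H = 4.032 / 44.052 × 100 = 9.2%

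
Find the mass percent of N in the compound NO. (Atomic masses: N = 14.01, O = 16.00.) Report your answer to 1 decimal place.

Molar mass = 1(14.01) + 1(16.00) = 30.010 g/mol
Mass of N per mole = 1 × 14.01 = 14.010 g
% N = 14.010 / 30.010 × 100 = 46.7%

46.7%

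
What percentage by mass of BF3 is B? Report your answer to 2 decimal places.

Molar mass = 1(10.81) + 3(19.00) = 67.810 g/mol
Mass of B per mole = 1 × 10.81 = 10.810 g
% B = 10.810 / 67.810 × 100 = 15.94%

15.94%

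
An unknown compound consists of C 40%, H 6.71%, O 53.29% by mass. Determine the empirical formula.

CH2O

Assume 100 g: 40 g C, 6.71 g H, 53.29 g O.
C: 40 g ÷ 12.01 g/mol = 3.331 mol
H: 6.71 g ÷ 1.008 g/mol = 6.657 mol
O: 53.29 g ÷ 16.00 g/mol = 3.331 mol
Ratios (÷ 3.331): C 1.000, H 1.999, O 1.000
≈ 1:2:1 → CH2O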